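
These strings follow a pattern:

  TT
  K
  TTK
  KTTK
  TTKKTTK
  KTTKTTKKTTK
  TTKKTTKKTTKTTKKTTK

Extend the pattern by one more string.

From term 3 onward, concatenate the second-to-last term with the last: TT·K = TTK, K·TTK = KTTK, …
So term 8 is KTTKTTKKTTK·TTKKTTKKTTKTTKKTTK.

KTTKTTKKTTKTTKKTTKKTTKTTKKTTK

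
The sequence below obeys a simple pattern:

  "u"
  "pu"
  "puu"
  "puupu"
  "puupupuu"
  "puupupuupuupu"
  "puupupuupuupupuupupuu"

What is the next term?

From term 3 onward, concatenate the last term with the second-to-last: pu·u = puu, puu·pu = puupu, …
Continuing: puupupuupuupupuupupuu · puupupuupuupu gives term 8.

puupupuupuupupuupupuupuupupuupuupu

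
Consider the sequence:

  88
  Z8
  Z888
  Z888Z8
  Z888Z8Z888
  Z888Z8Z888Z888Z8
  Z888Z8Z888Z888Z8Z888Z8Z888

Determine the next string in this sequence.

Z888Z8Z888Z888Z8Z888Z8Z888Z888Z8Z888Z888Z8

Each term (from the third on) is the previous term followed by the one before it: term 3 = Z8·88 = Z888.
So term 8 is Z888Z8Z888Z888Z8Z888Z8Z888·Z888Z8Z888Z888Z8.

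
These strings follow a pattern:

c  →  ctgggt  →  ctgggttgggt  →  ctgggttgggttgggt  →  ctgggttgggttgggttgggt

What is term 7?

ctgggttgggttgggttgggttgggttgggt

The strings grow by a fixed suffix tgggt each time.
From ctgggttgggttgggttgggt, 2 further steps: ctgggttgggttgggttgggt → ctgggttgggttgggttgggttgggt → (answer).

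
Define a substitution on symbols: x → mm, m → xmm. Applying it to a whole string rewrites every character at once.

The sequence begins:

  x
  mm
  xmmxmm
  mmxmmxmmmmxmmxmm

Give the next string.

Rewriting the 16 symbols of mmxmmxmmmmxmmxmm one by one yields xmm xmm mm xmm xmm mm xmm xmm xmm xmm mm xmm xmm mm xmm xmm; concatenated:

xmmxmmmmxmmxmmmmxmmxmmxmmxmmmmxmmxmmmmxmmxmm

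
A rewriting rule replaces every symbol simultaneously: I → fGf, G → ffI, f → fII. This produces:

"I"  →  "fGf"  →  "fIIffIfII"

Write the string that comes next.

Expanding fIIffIfII: f→fII, I→fGf, I→fGf, f→fII, f→fII, I→fGf, f→fII, I→fGf, I→fGf. Concatenated: fII fGf fGf fII fII fGf fII fGf fGf.

fIIfGffGffIIfIIfGffIIfGffGf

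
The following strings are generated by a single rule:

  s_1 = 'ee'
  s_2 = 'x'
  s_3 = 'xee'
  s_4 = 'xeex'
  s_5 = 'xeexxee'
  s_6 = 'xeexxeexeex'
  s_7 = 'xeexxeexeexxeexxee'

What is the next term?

xeexxeexeexxeexxeexeexxeexeex

Each term (from the third on) is the previous term followed by the one before it: term 3 = x·ee = xee.
Continuing: xeexxeexeexxeexxee · xeexxeexeex gives term 8.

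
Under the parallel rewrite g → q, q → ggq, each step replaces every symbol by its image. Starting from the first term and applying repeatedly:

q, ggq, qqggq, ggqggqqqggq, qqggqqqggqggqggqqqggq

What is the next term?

Rewriting the 21 symbols of qqggqqqggqggqggqqqggq one by one yields ggq ggq q q ggq ggq ggq q q ggq q q ggq q q ggq ggq ggq q q ggq; concatenated:

ggqggqqqggqggqggqqqggqqqggqqqggqggqggqqqggq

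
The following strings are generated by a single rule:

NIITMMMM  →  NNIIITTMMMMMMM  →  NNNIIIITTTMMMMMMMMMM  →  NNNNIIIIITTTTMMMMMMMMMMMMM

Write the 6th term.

Each string has the form N^{n} I^{n+1} T^{n} M^{3n+1} (n = 1, 2, …).
Setting n = 6 gives 6, 7, 6, 19 characters in each block.

NNNNNNIIIIIIITTTTTTMMMMMMMMMMMMMMMMMMM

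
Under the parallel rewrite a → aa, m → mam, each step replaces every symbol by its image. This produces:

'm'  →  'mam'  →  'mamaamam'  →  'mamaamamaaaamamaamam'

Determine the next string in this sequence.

Rewriting the 20 symbols of mamaamamaaaamamaamam one by one yields mam aa mam aa aa mam aa mam aa aa aa aa mam aa mam aa aa mam aa mam; concatenated:

mamaamamaaaamamaamamaaaaaaaamamaamamaaaamamaamam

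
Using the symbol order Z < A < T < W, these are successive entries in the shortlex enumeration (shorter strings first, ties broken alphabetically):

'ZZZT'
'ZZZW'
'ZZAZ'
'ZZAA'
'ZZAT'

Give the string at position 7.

Continuing the enumeration 2 steps past ZZAT: ZZAT → ZZAW → (answer).

ZZTZ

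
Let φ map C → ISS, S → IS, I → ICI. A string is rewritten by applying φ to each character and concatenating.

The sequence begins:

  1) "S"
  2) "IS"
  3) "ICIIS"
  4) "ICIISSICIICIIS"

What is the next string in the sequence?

Rewriting the 14 symbols of ICIISSICIICIIS one by one yields ICI ISS ICI ICI IS IS ICI ISS ICI ICI ISS ICI ICI IS; concatenated:

ICIISSICIICIISISICIISSICIICIISSICIICIIS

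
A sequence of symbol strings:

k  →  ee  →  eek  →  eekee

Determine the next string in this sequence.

eekeeeek

This is a Fibonacci-style word recurrence s(k) = s(k−1)·s(k−2): e.g. ee·k = eek.
Continuing: eekee · eek gives term 5.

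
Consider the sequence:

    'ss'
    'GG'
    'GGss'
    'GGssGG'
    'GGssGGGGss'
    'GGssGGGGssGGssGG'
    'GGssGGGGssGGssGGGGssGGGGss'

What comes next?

This is a Fibonacci-style word recurrence s(k) = s(k−1)·s(k−2): e.g. GG·ss = GGss.
So term 8 is GGssGGGGssGGssGGGGssGGGGss·GGssGGGGssGGssGG.

GGssGGGGssGGssGGGGssGGGGssGGssGGGGssGGssGG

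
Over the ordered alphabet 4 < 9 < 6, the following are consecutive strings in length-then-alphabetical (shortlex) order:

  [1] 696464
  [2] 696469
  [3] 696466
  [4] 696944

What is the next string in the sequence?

Treat 696944 as a base-3 numeral over the given alphabet and add one, carrying through any trailing 6's.

696949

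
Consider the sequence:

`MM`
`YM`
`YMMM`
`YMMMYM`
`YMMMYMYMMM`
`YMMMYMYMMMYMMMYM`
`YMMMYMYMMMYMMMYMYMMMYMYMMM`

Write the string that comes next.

YMMMYMYMMMYMMMYMYMMMYMYMMMYMMMYMYMMMYMMMYM

This is a Fibonacci-style word recurrence s(k) = s(k−1)·s(k−2): e.g. YM·MM = YMMM.
So term 8 is YMMMYMYMMMYMMMYMYMMMYMYMMM·YMMMYMYMMMYMMMYM.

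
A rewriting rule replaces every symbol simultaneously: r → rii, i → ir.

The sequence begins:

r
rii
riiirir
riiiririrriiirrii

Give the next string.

Replace each of the 17 characters of riiiririrriiirrii in place — rii ir ir ir rii ir rii ir rii rii ir ir ir rii rii ir ir — and concatenate.

riiiririrriiirriiirriiriiiririrriiriiirir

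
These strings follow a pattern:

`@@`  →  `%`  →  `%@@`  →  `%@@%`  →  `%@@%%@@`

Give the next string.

Each term (from the third on) is the previous term followed by the one before it: term 3 = %·@@ = %@@.
Continuing: %@@%%@@ · %@@% gives term 6.

%@@%%@@%@@%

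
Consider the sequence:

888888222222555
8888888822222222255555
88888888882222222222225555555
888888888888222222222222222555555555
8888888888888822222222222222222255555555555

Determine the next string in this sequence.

88888888888888882222222222222222222225555555555555

Term n consists of 2n+2 8's, followed by 3n 2's, followed by 2n-1 5's, where the shown terms are n = 2, 3, 4, 5, 6.
At n = 7 the blocks have lengths 16, 21, 13.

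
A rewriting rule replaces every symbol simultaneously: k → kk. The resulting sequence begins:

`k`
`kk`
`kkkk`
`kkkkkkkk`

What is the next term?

kkkkkkkkkkkkkkkk

Rewriting each symbol of kkkkkkkk: k→kk, k→kk, k→kk, k→kk, k→kk, k→kk, k→kk, k→kk, which concatenates to kk kk kk kk kk kk kk kk.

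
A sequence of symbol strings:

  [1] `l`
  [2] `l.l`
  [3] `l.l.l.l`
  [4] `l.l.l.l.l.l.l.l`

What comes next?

l.l.l.l.l.l.l.l.l.l.l.l.l.l.l.l

Every step duplicates the string with '.' between the halves.
One more doubling of l.l.l.l.l.l.l.l gives the answer.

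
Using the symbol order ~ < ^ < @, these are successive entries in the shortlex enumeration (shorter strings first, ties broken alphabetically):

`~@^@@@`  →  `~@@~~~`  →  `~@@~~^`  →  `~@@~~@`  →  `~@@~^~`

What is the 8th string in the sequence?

Continuing the enumeration 3 steps past ~@@~^~: ~@@~^~ → ~@@~^^ → ~@@~^@ → (answer).

~@@~@~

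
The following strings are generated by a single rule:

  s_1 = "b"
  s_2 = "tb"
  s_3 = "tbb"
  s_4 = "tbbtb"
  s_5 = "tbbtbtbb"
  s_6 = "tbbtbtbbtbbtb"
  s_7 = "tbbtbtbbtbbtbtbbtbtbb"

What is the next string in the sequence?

This is a Fibonacci-style word recurrence s(k) = s(k−1)·s(k−2): e.g. tb·b = tbb.
So term 8 is tbbtbtbbtbbtbtbbtbtbb·tbbtbtbbtbbtb.

tbbtbtbbtbbtbtbbtbtbbtbbtbtbbtbbtb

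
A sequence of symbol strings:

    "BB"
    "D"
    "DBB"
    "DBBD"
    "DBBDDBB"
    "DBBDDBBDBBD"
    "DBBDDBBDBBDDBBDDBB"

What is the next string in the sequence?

DBBDDBBDBBDDBBDDBBDBBDDBBDBBD

From term 3 onward, concatenate the last term with the second-to-last: D·BB = DBB, DBB·D = DBBD, …
So term 8 is DBBDDBBDBBDDBBDDBB·DBBDDBBDBBD.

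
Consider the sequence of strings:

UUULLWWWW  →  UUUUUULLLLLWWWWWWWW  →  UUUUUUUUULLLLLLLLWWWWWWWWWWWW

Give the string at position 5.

Reading off run lengths: U runs 3, 6, 9; L runs 2, 5, 8; W runs 4, 8, 12 — each is linear in n (n = 1, 2, …).
Setting n = 5 gives 15, 14, 20 characters in each block.

UUUUUUUUUUUUUUULLLLLLLLLLLLLLWWWWWWWWWWWWWWWWWWWW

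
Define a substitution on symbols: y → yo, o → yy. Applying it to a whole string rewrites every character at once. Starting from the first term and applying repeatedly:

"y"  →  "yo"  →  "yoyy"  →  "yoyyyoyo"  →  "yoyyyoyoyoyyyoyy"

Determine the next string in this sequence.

Rewriting the 16 symbols of yoyyyoyoyoyyyoyy one by one yields yo yy yo yo yo yy yo yy yo yy yo yo yo yy yo yo; concatenated:

yoyyyoyoyoyyyoyyyoyyyoyoyoyyyoyo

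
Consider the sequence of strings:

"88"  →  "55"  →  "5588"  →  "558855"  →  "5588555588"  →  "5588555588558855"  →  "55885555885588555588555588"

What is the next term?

558855558855885555885555885588555588558855

Each term (from the third on) is the previous term followed by the one before it: term 3 = 55·88 = 5588.
Continuing: 55885555885588555588555588 · 5588555588558855 gives term 8.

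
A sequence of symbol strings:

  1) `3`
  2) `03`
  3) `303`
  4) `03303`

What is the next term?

30303303

This is a Fibonacci-style word recurrence s(k) = s(k−2)·s(k−1): e.g. 3·03 = 303.
Continuing: 303 · 03303 gives term 5.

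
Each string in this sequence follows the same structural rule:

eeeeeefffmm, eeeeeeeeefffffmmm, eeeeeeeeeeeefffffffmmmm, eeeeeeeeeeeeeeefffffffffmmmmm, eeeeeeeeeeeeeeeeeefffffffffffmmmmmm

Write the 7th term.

eeeeeeeeeeeeeeeeeeeeeeeefffffffffffffffmmmmmmmm

Reading off run lengths: e runs 6, 9, 12, 15, 18; f runs 3, 5, 7, 9, 11; m runs 2, 3, 4, 5, 6 — each is linear in n, where the shown terms are n = 2, 3, 4, 5, 6.
At n = 8 the blocks have lengths 24, 15, 8.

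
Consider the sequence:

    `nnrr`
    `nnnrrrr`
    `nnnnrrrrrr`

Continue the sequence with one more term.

nnnnnrrrrrrrr

Reading off run lengths: n runs 2, 3, 4; r runs 2, 4, 6 — each is linear in n (n = 1, 2, …).
Setting n = 4 gives 5, 8 characters in each block.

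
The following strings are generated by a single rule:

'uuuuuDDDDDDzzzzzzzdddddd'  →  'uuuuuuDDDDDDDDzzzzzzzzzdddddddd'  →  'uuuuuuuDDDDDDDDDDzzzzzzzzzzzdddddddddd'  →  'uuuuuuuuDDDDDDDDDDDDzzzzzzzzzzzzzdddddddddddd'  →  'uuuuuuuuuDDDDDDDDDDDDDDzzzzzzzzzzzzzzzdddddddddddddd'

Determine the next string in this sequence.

uuuuuuuuuuDDDDDDDDDDDDDDDDzzzzzzzzzzzzzzzzzdddddddddddddddd

The n-th term is n+2 u's then 2n D's then 2n+1 z's then 2n d's, where the shown terms are n = 3, 4, 5, 6, 7.
At n = 8 the blocks have lengths 10, 16, 17, 16.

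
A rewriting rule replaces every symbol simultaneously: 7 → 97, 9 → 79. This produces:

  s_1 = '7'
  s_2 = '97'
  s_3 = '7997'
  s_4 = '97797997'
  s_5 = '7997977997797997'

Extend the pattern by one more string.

97797997799797797997977997797997

Replace each of the 16 characters of 7997977997797997 in place — 97 79 79 97 79 97 97 79 79 97 97 79 97 79 79 97 — and concatenate.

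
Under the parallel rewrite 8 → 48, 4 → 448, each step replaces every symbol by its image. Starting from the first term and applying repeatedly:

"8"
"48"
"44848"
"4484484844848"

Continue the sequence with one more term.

Rewriting the 13 symbols of 4484484844848 one by one yields 448 448 48 448 448 48 448 48 448 448 48 448 48; concatenated:

4484484844844848448484484484844848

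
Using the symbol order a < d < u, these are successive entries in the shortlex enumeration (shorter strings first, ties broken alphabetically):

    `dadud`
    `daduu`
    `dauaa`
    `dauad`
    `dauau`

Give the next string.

dauda

Find the rightmost character of dauau below u, bump it to the next letter, and reset everything to its right to a.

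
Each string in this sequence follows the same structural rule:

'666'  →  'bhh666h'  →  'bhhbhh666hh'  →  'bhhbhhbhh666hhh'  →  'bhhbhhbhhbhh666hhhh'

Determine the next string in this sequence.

Each term wraps the previous one in bhh on the left and h on the right.
One more step from bhhbhhbhhbhh666hhhh gives the answer.

bhhbhhbhhbhhbhh666hhhhh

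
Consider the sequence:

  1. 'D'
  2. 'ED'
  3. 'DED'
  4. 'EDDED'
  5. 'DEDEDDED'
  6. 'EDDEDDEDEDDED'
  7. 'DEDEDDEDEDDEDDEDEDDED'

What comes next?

EDDEDDEDEDDEDDEDEDDEDEDDEDDEDEDDED

This is a Fibonacci-style word recurrence s(k) = s(k−2)·s(k−1): e.g. D·ED = DED.
Continuing: EDDEDDEDEDDED · DEDEDDEDEDDEDDEDEDDED gives term 8.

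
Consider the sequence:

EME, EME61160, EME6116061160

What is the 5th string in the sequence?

Each term is the previous one with 61160 appended.
From EME6116061160, 2 further steps: EME6116061160 → EME611606116061160 → (answer).

EME61160611606116061160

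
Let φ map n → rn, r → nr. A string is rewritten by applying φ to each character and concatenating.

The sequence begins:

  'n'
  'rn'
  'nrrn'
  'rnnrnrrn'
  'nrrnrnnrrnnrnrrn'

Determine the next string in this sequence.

rnnrnrrnnrrnrnnrnrrnrnnrrnnrnrrn

φ(nrrnrnnrrnnrnrrn) expands symbol-by-symbol to rn nr nr rn nr rn rn nr nr rn rn nr rn nr nr rn; joining the 16 pieces gives the next term.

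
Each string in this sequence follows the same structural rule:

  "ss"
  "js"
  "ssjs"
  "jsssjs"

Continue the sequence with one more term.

ssjsjsssjs

Each term (from the third on) is the two preceding terms concatenated in order: term 3 = ss·js = ssjs.
The next term joins ssjs and jsssjs.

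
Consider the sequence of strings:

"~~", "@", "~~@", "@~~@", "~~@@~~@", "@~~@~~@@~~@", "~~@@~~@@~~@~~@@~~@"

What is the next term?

This is a Fibonacci-style word recurrence s(k) = s(k−2)·s(k−1): e.g. ~~·@ = ~~@.
Continuing: @~~@~~@@~~@ · ~~@@~~@@~~@~~@@~~@ gives term 8.

@~~@~~@@~~@~~@@~~@@~~@~~@@~~@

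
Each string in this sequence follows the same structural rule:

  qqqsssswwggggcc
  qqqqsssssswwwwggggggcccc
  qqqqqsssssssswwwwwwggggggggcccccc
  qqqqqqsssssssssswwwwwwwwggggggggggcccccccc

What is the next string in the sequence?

qqqqqqqsssssssssssswwwwwwwwwwggggggggggggcccccccccc

The n-th term is n+1 q's then 2n s's then 2n-2 w's then 2n g's then 2n-2 c's, where the shown terms are n = 2, 3, 4, 5.
At n = 6 the blocks have lengths 7, 12, 10, 12, 10.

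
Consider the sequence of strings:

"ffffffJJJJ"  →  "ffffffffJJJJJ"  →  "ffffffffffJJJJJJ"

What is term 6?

ffffffffffffffffJJJJJJJJJ

The n-th term is 2n f's then n+1 J's, where the shown terms are n = 3, 4, 5.
For term 6, n = 8, so the run lengths are 16, 9.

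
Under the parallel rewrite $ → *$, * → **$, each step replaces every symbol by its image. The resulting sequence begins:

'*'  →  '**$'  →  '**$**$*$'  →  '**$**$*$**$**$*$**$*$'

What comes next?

**$**$*$**$**$*$**$*$**$**$*$**$**$*$**$*$**$**$*$**$*$

Replace each of the 21 characters of **$**$*$**$**$*$**$*$ in place — **$ **$ *$ **$ **$ *$ **$ *$ **$ **$ *$ **$ **$ *$ **$ *$ **$ **$ *$ **$ *$ — and concatenate.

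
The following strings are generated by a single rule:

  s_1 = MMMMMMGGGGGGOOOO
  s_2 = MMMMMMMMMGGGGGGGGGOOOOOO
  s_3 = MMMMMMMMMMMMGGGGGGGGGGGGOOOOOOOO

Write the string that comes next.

The n-th term is 3n M's then 3n G's then 2n O's, where the shown terms are n = 2, 3, 4.
For the next term, n = 5, so the run lengths are 15, 15, 10.

MMMMMMMMMMMMMMMGGGGGGGGGGGGGGGOOOOOOOOOO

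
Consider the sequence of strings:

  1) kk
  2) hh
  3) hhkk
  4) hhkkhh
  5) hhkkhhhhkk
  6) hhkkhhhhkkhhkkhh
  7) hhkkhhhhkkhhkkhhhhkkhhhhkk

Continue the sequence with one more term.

Each term (from the third on) is the previous term followed by the one before it: term 3 = hh·kk = hhkk.
The next term joins hhkkhhhhkkhhkkhhhhkkhhhhkk and hhkkhhhhkkhhkkhh.

hhkkhhhhkkhhkkhhhhkkhhhhkkhhkkhhhhkkhhkkhh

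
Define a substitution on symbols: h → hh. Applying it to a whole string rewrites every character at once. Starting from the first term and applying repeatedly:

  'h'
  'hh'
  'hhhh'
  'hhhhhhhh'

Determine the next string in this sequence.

hhhhhhhhhhhhhhhh

Expanding hhhhhhhh: h→hh, h→hh, h→hh, h→hh, h→hh, h→hh, h→hh, h→hh. Concatenated: hh hh hh hh hh hh hh hh.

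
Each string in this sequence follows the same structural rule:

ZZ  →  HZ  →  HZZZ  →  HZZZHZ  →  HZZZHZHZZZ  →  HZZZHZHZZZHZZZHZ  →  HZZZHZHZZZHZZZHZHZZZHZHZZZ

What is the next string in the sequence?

HZZZHZHZZZHZZZHZHZZZHZHZZZHZZZHZHZZZHZZZHZ

Each term (from the third on) is the previous term followed by the one before it: term 3 = HZ·ZZ = HZZZ.
So term 8 is HZZZHZHZZZHZZZHZHZZZHZHZZZ·HZZZHZHZZZHZZZHZ.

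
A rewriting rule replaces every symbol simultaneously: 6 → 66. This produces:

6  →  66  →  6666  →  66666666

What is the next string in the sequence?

Expanding 66666666: 6→66, 6→66, 6→66, 6→66, 6→66, 6→66, 6→66, 6→66. Concatenated: 66 66 66 66 66 66 66 66.

6666666666666666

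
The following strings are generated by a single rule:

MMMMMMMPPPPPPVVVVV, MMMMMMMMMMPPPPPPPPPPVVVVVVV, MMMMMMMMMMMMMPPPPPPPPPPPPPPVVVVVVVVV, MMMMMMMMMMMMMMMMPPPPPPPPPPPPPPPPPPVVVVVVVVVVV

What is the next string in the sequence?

Term n consists of 3n+1 M's, followed by 4n-2 P's, followed by 2n+1 V's, where the shown terms are n = 2, 3, 4, 5.
Setting n = 6 gives 19, 22, 13 characters in each block.

MMMMMMMMMMMMMMMMMMMPPPPPPPPPPPPPPPPPPPPPPVVVVVVVVVVVVV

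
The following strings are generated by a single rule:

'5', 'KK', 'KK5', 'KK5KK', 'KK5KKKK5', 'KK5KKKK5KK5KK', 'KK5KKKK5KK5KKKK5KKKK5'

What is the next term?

This is a Fibonacci-style word recurrence s(k) = s(k−1)·s(k−2): e.g. KK·5 = KK5.
So term 8 is KK5KKKK5KK5KKKK5KKKK5·KK5KKKK5KK5KK.

KK5KKKK5KK5KKKK5KKKK5KK5KKKK5KK5KK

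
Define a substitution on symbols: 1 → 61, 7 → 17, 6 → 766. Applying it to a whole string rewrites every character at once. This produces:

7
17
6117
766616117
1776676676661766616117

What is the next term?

Applying the rule to each of the 22 symbols of 1776676676661766616117 gives the pieces 61 17 17 766 766 17 766 766 17 766 766 766 61 17 766 766 766 61 766 61 61 17, which concatenate to the answer.

6117177667661776676617766766766611776676676661766616117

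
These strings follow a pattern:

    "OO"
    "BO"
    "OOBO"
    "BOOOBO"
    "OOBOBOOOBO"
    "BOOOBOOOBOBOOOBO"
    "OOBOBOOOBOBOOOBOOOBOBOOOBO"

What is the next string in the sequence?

Each term (from the third on) is the two preceding terms concatenated in order: term 3 = OO·BO = OOBO.
Continuing: BOOOBOOOBOBOOOBO · OOBOBOOOBOBOOOBOOOBOBOOOBO gives term 8.

BOOOBOOOBOBOOOBOOOBOBOOOBOBOOOBOOOBOBOOOBO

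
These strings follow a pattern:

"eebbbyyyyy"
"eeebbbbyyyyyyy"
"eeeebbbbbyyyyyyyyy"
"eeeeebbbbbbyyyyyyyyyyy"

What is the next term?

Term n consists of n e's, followed by n+1 b's, followed by 2n+1 y's, where the shown terms are n = 2, 3, 4, 5.
At n = 6 the blocks have lengths 6, 7, 13.

eeeeeebbbbbbbyyyyyyyyyyyyy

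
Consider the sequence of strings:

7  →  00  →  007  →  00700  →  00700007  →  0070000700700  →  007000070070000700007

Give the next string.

Each term (from the third on) is the previous term followed by the one before it: term 3 = 00·7 = 007.
So term 8 is 007000070070000700007·0070000700700.

0070000700700007000070070000700700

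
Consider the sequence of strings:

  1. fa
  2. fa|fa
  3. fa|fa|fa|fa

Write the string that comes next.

Each string is two copies of the previous one joined by '|'.
Doubling fa|fa|fa|fa with '|' between the halves:

fa|fa|fa|fa|fa|fa|fa|fa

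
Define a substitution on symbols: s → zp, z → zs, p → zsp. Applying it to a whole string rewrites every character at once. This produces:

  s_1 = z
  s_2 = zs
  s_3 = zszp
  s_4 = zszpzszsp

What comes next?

zszpzszspzszpzszpzsp

Expanding zszpzszsp: z→zs, s→zp, z→zs, p→zsp, z→zs, s→zp, z→zs, s→zp, p→zsp. Concatenated: zs zp zs zsp zs zp zs zp zsp.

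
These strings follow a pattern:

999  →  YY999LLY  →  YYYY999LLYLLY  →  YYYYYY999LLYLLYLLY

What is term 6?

Each term wraps the previous one in YY on the left and LLY on the right.
From YYYYYY999LLYLLYLLY, 2 further steps: YYYYYY999LLYLLYLLY → YYYYYYYY999LLYLLYLLYLLY → (answer).

YYYYYYYYYY999LLYLLYLLYLLYLLY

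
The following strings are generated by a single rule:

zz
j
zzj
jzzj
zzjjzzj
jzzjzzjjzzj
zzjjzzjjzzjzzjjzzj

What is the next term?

jzzjzzjjzzjzzjjzzjjzzjzzjjzzj

From term 3 onward, concatenate the second-to-last term with the last: zz·j = zzj, j·zzj = jzzj, …
The next term joins jzzjzzjjzzj and zzjjzzjjzzjzzjjzzj.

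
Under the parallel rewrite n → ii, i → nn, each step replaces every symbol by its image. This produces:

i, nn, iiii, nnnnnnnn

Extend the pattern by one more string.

iiiiiiiiiiiiiiii

Expanding nnnnnnnn: n→ii, n→ii, n→ii, n→ii, n→ii, n→ii, n→ii, n→ii. Concatenated: ii ii ii ii ii ii ii ii.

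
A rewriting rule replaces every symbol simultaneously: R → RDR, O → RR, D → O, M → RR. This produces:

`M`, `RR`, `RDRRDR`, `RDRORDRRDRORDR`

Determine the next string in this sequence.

Replace each of the 14 characters of RDRORDRRDRORDR in place — RDR O RDR RR RDR O RDR RDR O RDR RR RDR O RDR — and concatenate.

RDRORDRRRRDRORDRRDRORDRRRRDRORDR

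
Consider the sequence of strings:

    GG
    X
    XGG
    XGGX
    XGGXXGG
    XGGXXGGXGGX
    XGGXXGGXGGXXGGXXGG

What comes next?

XGGXXGGXGGXXGGXXGGXGGXXGGXGGX

Each term (from the third on) is the previous term followed by the one before it: term 3 = X·GG = XGG.
So term 8 is XGGXXGGXGGXXGGXXGG·XGGXXGGXGGX.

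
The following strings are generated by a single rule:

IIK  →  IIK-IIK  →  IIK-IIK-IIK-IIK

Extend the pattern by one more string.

IIK-IIK-IIK-IIK-IIK-IIK-IIK-IIK

s(k+1) = s(k)·-·s(k) — each term doubles the last with '-' between the halves.
One more doubling of IIK-IIK-IIK-IIK gives the answer.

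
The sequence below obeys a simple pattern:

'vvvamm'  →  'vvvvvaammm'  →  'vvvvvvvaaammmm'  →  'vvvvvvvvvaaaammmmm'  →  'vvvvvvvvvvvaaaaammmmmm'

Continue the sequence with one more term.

Each string has the form v^{2n+1} a^{n} m^{n+1} (n = 1, 2, …).
For the next term, n = 6, so the run lengths are 13, 6, 7.

vvvvvvvvvvvvvaaaaaammmmmmm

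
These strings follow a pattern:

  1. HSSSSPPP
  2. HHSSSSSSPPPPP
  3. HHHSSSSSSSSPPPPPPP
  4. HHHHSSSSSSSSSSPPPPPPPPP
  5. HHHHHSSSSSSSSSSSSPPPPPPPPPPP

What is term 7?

HHHHHHHSSSSSSSSSSSSSSSSPPPPPPPPPPPPPPP

The n-th term is n-1 H's then 2n S's then 2n-1 P's, where the shown terms are n = 2, 3, 4, 5, 6.
For term 7, n = 8, so the run lengths are 7, 16, 15.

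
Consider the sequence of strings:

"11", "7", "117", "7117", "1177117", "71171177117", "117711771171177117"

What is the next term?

71171177117117711771171177117

Each term (from the third on) is the two preceding terms concatenated in order: term 3 = 11·7 = 117.
The next term joins 71171177117 and 117711771171177117.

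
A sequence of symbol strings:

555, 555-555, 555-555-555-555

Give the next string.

Every step duplicates the string with '-' between the halves.
So the next term is two copies of 555-555-555-555 with '-' between the halves.

555-555-555-555-555-555-555-555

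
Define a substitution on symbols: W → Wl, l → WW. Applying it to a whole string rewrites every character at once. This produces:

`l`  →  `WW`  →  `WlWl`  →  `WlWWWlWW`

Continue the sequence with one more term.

WlWWWlWlWlWWWlWl

Rewriting each symbol of WlWWWlWW: W→Wl, l→WW, W→Wl, W→Wl, W→Wl, l→WW, W→Wl, W→Wl, which concatenates to Wl WW Wl Wl Wl WW Wl Wl.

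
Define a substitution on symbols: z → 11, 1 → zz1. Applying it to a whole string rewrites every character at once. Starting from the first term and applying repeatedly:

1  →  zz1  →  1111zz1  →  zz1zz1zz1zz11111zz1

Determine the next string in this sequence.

Rewriting the 19 symbols of zz1zz1zz1zz11111zz1 one by one yields 11 11 zz1 11 11 zz1 11 11 zz1 11 11 zz1 zz1 zz1 zz1 zz1 11 11 zz1; concatenated:

1111zz11111zz11111zz11111zz1zz1zz1zz1zz11111zz1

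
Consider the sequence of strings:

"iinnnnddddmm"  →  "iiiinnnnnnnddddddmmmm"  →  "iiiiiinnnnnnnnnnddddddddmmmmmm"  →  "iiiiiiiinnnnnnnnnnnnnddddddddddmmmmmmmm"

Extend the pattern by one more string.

Each string has the form i^{2n} n^{3n+1} d^{2n+2} m^{2n} (n = 1, 2, …).
Setting n = 5 gives 10, 16, 12, 10 characters in each block.

iiiiiiiiiinnnnnnnnnnnnnnnnddddddddddddmmmmmmmmmm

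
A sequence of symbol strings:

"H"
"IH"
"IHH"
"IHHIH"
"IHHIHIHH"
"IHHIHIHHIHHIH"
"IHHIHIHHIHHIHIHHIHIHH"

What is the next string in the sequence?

Each term (from the third on) is the previous term followed by the one before it: term 3 = IH·H = IHH.
Continuing: IHHIHIHHIHHIHIHHIHIHH · IHHIHIHHIHHIH gives term 8.

IHHIHIHHIHHIHIHHIHIHHIHHIHIHHIHHIH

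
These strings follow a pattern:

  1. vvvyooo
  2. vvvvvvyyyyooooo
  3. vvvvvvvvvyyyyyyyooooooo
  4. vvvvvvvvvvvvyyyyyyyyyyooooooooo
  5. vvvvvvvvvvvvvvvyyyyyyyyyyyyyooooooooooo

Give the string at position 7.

Each string has the form v^{3n} y^{3n-2} o^{2n+1} (n = 1, 2, …).
At n = 7 the blocks have lengths 21, 19, 15.

vvvvvvvvvvvvvvvvvvvvvyyyyyyyyyyyyyyyyyyyooooooooooooooo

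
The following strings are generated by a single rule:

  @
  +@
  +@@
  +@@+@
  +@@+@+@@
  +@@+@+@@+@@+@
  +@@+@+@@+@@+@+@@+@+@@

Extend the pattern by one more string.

+@@+@+@@+@@+@+@@+@+@@+@@+@+@@+@@+@

Each term (from the third on) is the previous term followed by the one before it: term 3 = +@·@ = +@@.
So term 8 is +@@+@+@@+@@+@+@@+@+@@·+@@+@+@@+@@+@.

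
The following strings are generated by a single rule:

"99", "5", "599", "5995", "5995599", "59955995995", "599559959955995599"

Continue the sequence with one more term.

From term 3 onward, concatenate the last term with the second-to-last: 5·99 = 599, 599·5 = 5995, …
The next term joins 599559959955995599 and 59955995995.

59955995995599559959955995995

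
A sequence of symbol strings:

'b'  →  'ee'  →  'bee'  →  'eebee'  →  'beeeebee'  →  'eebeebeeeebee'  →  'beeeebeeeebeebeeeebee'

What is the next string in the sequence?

This is a Fibonacci-style word recurrence s(k) = s(k−2)·s(k−1): e.g. b·ee = bee.
So term 8 is eebeebeeeebee·beeeebeeeebeebeeeebee.

eebeebeeeebeebeeeebeeeebeebeeeebee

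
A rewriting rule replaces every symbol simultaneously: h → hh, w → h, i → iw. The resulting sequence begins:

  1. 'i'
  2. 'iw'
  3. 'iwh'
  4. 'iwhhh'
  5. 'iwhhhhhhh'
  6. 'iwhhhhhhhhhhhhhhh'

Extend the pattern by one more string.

Rewriting the 17 symbols of iwhhhhhhhhhhhhhhh one by one yields iw h hh hh hh hh hh hh hh hh hh hh hh hh hh hh hh; concatenated:

iwhhhhhhhhhhhhhhhhhhhhhhhhhhhhhhh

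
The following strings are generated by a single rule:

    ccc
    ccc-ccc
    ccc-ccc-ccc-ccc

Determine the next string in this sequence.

Each string is two copies of the previous one joined by '-'.
Doubling ccc-ccc-ccc-ccc with '-' between the halves:

ccc-ccc-ccc-ccc-ccc-ccc-ccc-ccc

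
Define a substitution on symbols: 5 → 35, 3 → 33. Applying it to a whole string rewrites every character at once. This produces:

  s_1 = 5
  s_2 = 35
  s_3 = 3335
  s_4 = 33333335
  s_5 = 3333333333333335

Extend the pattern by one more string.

φ(3333333333333335) expands symbol-by-symbol to 33 33 33 33 33 33 33 33 33 33 33 33 33 33 33 35; joining the 16 pieces gives the next term.

33333333333333333333333333333335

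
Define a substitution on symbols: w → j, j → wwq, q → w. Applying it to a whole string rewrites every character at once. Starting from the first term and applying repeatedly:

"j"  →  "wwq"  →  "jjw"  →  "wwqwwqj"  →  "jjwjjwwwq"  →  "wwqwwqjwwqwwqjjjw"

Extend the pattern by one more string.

Replace each of the 17 characters of wwqwwqjwwqwwqjjjw in place — j j w j j w wwq j j w j j w wwq wwq wwq j — and concatenate.

jjwjjwwwqjjwjjwwwqwwqwwqj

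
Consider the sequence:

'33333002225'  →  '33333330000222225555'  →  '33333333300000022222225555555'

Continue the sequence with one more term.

The n-th term is 2n+3 3's then 2n 0's then 2n+1 2's then 3n-2 5's (n = 1, 2, …).
Setting n = 4 gives 11, 8, 9, 10 characters in each block.

33333333333000000002222222225555555555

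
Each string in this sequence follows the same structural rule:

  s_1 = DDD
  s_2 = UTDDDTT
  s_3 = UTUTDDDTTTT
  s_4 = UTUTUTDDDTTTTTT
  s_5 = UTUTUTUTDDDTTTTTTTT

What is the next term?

Each term wraps the previous one in UT on the left and TT on the right.
Applying this once more to UTUTUTUTDDDTTTTTTTT:

UTUTUTUTUTDDDTTTTTTTTTT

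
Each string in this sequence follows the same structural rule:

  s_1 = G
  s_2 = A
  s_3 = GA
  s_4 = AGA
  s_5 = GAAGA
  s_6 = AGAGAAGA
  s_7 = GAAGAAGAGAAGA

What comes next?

This is a Fibonacci-style word recurrence s(k) = s(k−2)·s(k−1): e.g. G·A = GA.
Continuing: AGAGAAGA · GAAGAAGAGAAGA gives term 8.

AGAGAAGAGAAGAAGAGAAGA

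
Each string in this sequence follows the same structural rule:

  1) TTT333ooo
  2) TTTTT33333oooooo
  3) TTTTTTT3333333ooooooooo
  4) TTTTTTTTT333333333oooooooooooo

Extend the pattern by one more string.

Term n consists of 2n+1 T's, followed by 2n+1 3's, followed by 3n o's (n = 1, 2, …).
At n = 5 the blocks have lengths 11, 11, 15.

TTTTTTTTTTT33333333333ooooooooooooooo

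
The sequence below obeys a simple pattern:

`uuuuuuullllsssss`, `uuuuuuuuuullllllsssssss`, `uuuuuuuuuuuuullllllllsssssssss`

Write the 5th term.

uuuuuuuuuuuuuuuuuuullllllllllllsssssssssssss

Term n consists of 3n-2 u's, followed by 2n-2 l's, followed by 2n-1 s's, where the shown terms are n = 3, 4, 5.
At n = 7 the blocks have lengths 19, 12, 13.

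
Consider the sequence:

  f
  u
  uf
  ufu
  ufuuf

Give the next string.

This is a Fibonacci-style word recurrence s(k) = s(k−1)·s(k−2): e.g. u·f = uf.
Continuing: ufuuf · ufu gives term 6.

ufuufufu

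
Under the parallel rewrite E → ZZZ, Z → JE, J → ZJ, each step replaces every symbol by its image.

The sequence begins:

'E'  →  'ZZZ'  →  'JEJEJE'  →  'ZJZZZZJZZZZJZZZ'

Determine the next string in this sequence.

JEZJJEJEJEJEZJJEJEJEJEZJJEJEJE

Replace each of the 15 characters of ZJZZZZJZZZZJZZZ in place — JE ZJ JE JE JE JE ZJ JE JE JE JE ZJ JE JE JE — and concatenate.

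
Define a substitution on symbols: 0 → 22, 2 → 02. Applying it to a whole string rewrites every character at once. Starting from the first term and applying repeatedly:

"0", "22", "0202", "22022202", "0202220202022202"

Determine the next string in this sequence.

Rewriting the 16 symbols of 0202220202022202 one by one yields 22 02 22 02 02 02 22 02 22 02 22 02 02 02 22 02; concatenated:

22022202020222022202220202022202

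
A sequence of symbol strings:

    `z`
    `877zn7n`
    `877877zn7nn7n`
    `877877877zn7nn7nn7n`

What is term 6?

s(k+1) = 877·s(k)·n7n, so each term gains 877 as a prefix and n7n as a suffix.
From 877877877zn7nn7nn7n, 2 further steps: 877877877zn7nn7nn7n → 877877877877zn7nn7nn7nn7n → (answer).

877877877877877zn7nn7nn7nn7nn7n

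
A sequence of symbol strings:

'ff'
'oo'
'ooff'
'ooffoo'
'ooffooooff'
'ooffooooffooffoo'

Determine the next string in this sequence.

Each term (from the third on) is the previous term followed by the one before it: term 3 = oo·ff = ooff.
Continuing: ooffooooffooffoo · ooffooooff gives term 7.

ooffooooffooffooooffooooff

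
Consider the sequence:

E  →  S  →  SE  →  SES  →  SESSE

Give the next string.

This is a Fibonacci-style word recurrence s(k) = s(k−1)·s(k−2): e.g. S·E = SE.
Continuing: SESSE · SES gives term 6.

SESSESES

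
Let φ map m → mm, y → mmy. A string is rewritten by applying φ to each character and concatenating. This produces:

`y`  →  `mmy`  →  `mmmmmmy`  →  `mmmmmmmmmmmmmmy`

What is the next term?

Applying the rule to each of the 15 symbols of mmmmmmmmmmmmmmy gives the pieces mm mm mm mm mm mm mm mm mm mm mm mm mm mm mmy, which concatenate to the answer.

mmmmmmmmmmmmmmmmmmmmmmmmmmmmmmy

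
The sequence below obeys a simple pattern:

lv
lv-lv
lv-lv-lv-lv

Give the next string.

lv-lv-lv-lv-lv-lv-lv-lv

Every step duplicates the string with '-' between the halves.
So the next term is two copies of lv-lv-lv-lv with '-' between the halves.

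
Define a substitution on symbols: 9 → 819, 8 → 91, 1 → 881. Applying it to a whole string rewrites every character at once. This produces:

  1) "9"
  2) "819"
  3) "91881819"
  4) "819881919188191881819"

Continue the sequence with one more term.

Rewriting the 21 symbols of 819881919188191881819 one by one yields 91 881 819 91 91 881 819 881 819 881 91 91 881 819 881 91 91 881 91 881 819; concatenated:

9188181991918818198818198819191881819881919188191881819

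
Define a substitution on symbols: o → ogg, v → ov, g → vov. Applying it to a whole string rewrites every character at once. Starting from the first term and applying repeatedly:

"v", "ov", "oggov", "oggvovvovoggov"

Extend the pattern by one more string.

oggvovvovovoggovovoggovoggvovvovoggov

φ(oggvovvovoggov) expands symbol-by-symbol to ogg vov vov ov ogg ov ov ogg ov ogg vov vov ogg ov; joining the 14 pieces gives the next term.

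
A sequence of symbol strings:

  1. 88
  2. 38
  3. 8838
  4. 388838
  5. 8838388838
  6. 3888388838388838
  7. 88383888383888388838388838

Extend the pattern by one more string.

From term 3 onward, concatenate the second-to-last term with the last: 88·38 = 8838, 38·8838 = 388838, …
So term 8 is 3888388838388838·88383888383888388838388838.

388838883838883888383888383888388838388838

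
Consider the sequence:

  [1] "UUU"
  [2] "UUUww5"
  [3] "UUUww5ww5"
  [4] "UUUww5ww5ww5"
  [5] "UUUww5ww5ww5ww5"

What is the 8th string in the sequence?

Each term is the previous one with ww5 appended.
From UUUww5ww5ww5ww5, 3 further steps: UUUww5ww5ww5ww5 → UUUww5ww5ww5ww5ww5 → UUUww5ww5ww5ww5ww5ww5 → (answer).

UUUww5ww5ww5ww5ww5ww5ww5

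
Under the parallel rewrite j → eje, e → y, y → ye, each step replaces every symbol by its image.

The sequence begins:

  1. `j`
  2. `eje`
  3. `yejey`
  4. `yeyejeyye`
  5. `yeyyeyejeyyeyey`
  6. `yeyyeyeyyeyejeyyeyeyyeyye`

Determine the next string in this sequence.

Rewriting the 25 symbols of yeyyeyeyyeyejeyyeyeyyeyye one by one yields ye y ye ye y ye y ye ye y ye y eje y ye ye y ye y ye ye y ye ye y; concatenated:

yeyyeyeyyeyyeyeyyeyejeyyeyeyyeyyeyeyyeyey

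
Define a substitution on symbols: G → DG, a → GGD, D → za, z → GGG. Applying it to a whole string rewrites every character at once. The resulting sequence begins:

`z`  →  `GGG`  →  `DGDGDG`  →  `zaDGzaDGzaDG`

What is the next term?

GGGGGDzaDGGGGGGDzaDGGGGGGDzaDG

Rewriting each symbol of zaDGzaDGzaDG: z→GGG, a→GGD, D→za, G→DG, z→GGG, a→GGD, D→za, G→DG, z→GGG, a→GGD, D→za, G→DG, which concatenates to GGG GGD za DG GGG GGD za DG GGG GGD za DG.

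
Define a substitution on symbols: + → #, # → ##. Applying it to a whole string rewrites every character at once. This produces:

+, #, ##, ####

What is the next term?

########

Rewriting each symbol of ####: #→##, #→##, #→##, #→##, which concatenates to ## ## ## ##.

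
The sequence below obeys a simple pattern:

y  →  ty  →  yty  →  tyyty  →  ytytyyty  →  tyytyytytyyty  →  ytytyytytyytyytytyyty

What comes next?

tyytyytytyytyytytyytytyytyytytyyty

Each term (from the third on) is the two preceding terms concatenated in order: term 3 = y·ty = yty.
Continuing: tyytyytytyyty · ytytyytytyytyytytyyty gives term 8.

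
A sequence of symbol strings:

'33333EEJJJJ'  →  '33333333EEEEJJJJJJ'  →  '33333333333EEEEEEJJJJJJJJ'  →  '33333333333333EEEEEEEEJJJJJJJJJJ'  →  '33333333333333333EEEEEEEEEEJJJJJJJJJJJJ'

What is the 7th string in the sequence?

Each string has the form 3^{3n+2} E^{2n} J^{2n+2} (n = 1, 2, …).
At n = 7 the blocks have lengths 23, 14, 16.

33333333333333333333333EEEEEEEEEEEEEEJJJJJJJJJJJJJJJJ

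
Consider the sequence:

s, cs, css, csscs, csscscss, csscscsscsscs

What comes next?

Each term (from the third on) is the previous term followed by the one before it: term 3 = cs·s = css.
So term 7 is csscscsscsscs·csscscss.

csscscsscsscscsscscss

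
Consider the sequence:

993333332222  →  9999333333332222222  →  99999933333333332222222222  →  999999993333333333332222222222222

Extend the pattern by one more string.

9999999999333333333333332222222222222222

Each string has the form 9^{2n-2} 3^{2n+2} 2^{3n-2}, where the shown terms are n = 2, 3, 4, 5.
Setting n = 6 gives 10, 14, 16 characters in each block.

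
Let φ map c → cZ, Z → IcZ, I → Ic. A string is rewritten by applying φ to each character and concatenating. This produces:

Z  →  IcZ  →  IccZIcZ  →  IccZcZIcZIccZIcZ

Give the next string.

Rewriting the 16 symbols of IccZcZIcZIccZIcZ one by one yields Ic cZ cZ IcZ cZ IcZ Ic cZ IcZ Ic cZ cZ IcZ Ic cZ IcZ; concatenated:

IccZcZIcZcZIcZIccZIcZIccZcZIcZIccZIcZ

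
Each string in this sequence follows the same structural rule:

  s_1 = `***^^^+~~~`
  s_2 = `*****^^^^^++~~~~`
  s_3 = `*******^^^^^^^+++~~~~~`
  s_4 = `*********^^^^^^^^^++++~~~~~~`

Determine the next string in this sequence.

***********^^^^^^^^^^^+++++~~~~~~~

The n-th term is 2n+1 *'s then 2n+1 ^'s then n +'s then n+2 ~'s (n = 1, 2, …).
For the next term, n = 5, so the run lengths are 11, 11, 5, 7.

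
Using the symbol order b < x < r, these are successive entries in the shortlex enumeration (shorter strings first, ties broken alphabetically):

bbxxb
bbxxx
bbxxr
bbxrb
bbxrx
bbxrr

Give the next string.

The successor of bbxrr increments the rightmost position that isn't already r and resets every position after it to b.

bbrbb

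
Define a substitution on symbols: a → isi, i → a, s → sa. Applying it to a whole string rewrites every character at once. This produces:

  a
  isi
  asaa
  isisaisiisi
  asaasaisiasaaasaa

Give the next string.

Replace each of the 17 characters of asaasaisiasaaasaa in place — isi sa isi isi sa isi a sa a isi sa isi isi isi sa isi isi — and concatenate.

isisaisiisisaisiasaaisisaisiisiisisaisiisi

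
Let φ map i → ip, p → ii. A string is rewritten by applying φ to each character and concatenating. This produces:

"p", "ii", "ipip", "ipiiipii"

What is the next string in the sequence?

ipiiipipipiiipip

Apply φ to ipiiipii symbol by symbol: i→ip, p→ii, i→ip, i→ip, i→ip, p→ii, i→ip, i→ip; joined: ip ii ip ip ip ii ip ip.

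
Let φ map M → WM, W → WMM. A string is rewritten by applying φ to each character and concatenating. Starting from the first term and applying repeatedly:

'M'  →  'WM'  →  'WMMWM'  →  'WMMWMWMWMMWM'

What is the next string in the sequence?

Rewriting each symbol of WMMWMWMWMMWM: W→WMM, M→WM, M→WM, W→WMM, M→WM, W→WMM, M→WM, W→WMM, M→WM, M→WM, W→WMM, M→WM, which concatenates to WMM WM WM WMM WM WMM WM WMM WM WM WMM WM.

WMMWMWMWMMWMWMMWMWMMWMWMWMMWM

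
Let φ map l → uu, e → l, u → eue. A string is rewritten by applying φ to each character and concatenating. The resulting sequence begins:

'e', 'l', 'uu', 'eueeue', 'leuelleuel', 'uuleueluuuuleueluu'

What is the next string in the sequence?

Rewriting the 18 symbols of uuleueluuuuleueluu one by one yields eue eue uu l eue l uu eue eue eue eue uu l eue l uu eue eue; concatenated:

eueeueuuleueluueueeueeueeueuuleueluueueeue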